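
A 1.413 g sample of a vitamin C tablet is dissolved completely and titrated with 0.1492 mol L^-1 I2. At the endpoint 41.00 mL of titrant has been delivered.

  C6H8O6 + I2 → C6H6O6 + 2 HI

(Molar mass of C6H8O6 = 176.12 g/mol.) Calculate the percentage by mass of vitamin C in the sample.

n(I2) = 0.04100 L × 0.1492 mol/L = 6.117 × 10^-3 mol
n(C6H8O6) = 6.117 × 10^-3 mol (1:1 ratio)
mass of C6H8O6 = 6.117 × 10^-3 × 176.12 g/mol = 1.077 g
% C6H8O6 = 1.077 / 1.413 × 100 = 76.25 %

76.25 %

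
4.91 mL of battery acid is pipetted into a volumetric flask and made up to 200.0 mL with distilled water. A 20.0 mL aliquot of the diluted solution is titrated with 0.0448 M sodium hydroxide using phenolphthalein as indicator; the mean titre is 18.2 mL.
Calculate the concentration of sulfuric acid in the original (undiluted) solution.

0.830 M

H2SO4 + 2 NaOH → Na2SO4 + 2 H2O
n(NaOH) = 0.0182 × 0.0448 = 8.15 × 10^-4 mol
From the 1:2 ratio, n(H2SO4) in the aliquot = 1/2 × 8.15 × 10^-4 = 4.08 × 10^-4 mol
[H2SO4]_dilute = 4.08 × 10^-4 / 0.0200 = 0.0204 mol/L
Dilution factor = 200.0 / 4.91 = 40.73
[H2SO4]_stock = 0.0204 × 40.73 = 0.830 mol/L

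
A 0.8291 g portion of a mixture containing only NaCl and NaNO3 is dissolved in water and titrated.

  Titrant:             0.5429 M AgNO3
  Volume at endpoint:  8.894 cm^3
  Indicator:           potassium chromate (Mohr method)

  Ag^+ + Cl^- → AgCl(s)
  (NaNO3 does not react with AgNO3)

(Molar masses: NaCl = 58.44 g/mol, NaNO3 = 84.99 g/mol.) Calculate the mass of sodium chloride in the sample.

0.2822 g

n(AgNO3) = 0.008894 × 0.5429 = 4.829 × 10^-3 mol
Let x = n(NaCl), y = n(NaNO3).
Titrant: 1x = 4.829 × 10^-3;  mass: 58.44x + 84.99y = 0.8291
Solving, x = 4.829 × 10^-3 mol, y = 6.435 × 10^-3 mol
mass of NaCl = 4.829 × 10^-3 × 58.44 = 0.2822 g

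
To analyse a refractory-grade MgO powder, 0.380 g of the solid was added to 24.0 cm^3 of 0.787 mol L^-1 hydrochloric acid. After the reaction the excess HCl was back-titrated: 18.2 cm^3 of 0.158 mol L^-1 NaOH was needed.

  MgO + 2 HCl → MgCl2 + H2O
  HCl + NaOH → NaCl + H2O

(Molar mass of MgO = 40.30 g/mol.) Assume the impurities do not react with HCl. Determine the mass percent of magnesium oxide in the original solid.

n(HCl) added = 0.0240 × 0.787 = 0.0189 mol
n(NaOH) used in back-titration = 0.0182 × 0.158 = 2.88 × 10^-3 mol
n(HCl) left over = 2.88 × 10^-3 mol (1:1 ratio)
n(HCl) consumed by analyte = 0.0189 − 2.88 × 10^-3 = 0.0160 mol
From the 1:2 ratio, n(MgO) = 1/2 × 0.0160 = 8.01 × 10^-3 mol
mass of MgO = 8.01 × 10^-3 × 40.30 = 0.323 g
% MgO = 0.323 / 0.380 × 100 = 84.9 %

84.9 %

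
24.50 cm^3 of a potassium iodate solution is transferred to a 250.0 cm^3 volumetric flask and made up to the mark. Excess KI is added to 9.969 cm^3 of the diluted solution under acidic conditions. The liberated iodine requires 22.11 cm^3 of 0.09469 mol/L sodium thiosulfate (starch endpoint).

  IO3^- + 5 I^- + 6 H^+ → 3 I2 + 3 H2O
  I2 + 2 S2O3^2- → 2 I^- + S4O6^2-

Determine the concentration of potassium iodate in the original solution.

0.3572 mol/L

n(S2O3^2-) = 0.02211 × 0.09469 = 2.094 × 10^-3 mol
n(I2) = n(S2O3^2-)/2 = 1.047 × 10^-3 mol
From the 1:3 ratio, n(IO3^-) in the aliquot = 1/3 × 1.047 × 10^-3 = 3.489 × 10^-4 mol
[IO3^-]_dilute = 3.489 × 10^-4 / 0.009969 = 0.03500 mol/L
[IO3^-]_original = 0.03500 × 250.0/24.50 = 0.3572 mol/L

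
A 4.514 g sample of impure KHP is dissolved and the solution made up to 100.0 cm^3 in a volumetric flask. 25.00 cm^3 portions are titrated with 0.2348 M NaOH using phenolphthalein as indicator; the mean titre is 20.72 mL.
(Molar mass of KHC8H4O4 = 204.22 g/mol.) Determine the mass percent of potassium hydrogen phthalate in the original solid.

KHC8H4O4 + NaOH → KNaC8H4O4 + H2O
n(NaOH) per titration = 0.02072 × 0.2348 = 4.865 × 10^-3 mol
n(KHC8H4O4) in each aliquot = 4.865 × 10^-3 mol (1:1 ratio)
n(KHC8H4O4) in the whole flask = 4.865 × 10^-3 × 100.0/25.00 = 0.01946 mol
mass of KHC8H4O4 = 0.01946 × 204.22 = 3.974 g
% KHC8H4O4 = 3.974 / 4.514 × 100 = 88.04 %

88.04 %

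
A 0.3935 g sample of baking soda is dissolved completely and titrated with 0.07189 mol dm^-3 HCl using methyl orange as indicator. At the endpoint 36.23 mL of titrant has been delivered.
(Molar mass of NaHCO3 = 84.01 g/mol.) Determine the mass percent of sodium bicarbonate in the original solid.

NaHCO3 + HCl → NaCl + H2O + CO2
n(HCl) = 0.03623 L × 0.07189 mol/L = 2.605 × 10^-3 mol
n(NaHCO3) = 2.605 × 10^-3 mol (1:1 ratio)
mass of NaHCO3 = 2.605 × 10^-3 × 84.01 g/mol = 0.2188 g
% NaHCO3 = 0.2188 / 0.3935 × 100 = 55.61 %

55.61 %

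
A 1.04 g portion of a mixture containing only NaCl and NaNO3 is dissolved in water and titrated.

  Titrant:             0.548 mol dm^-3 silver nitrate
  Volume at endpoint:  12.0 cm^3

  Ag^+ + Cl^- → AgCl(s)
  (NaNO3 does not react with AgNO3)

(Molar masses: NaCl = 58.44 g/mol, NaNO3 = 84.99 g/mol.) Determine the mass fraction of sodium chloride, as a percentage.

37.0 %

n(AgNO3) = 0.0120 × 0.548 = 6.58 × 10^-3 mol
Let x = n(NaCl), y = n(NaNO3).
Titrant: 1x = 6.58 × 10^-3;  mass: 58.44x + 84.99y = 1.04
Solving, x = 6.58 × 10^-3 mol, y = 7.72 × 10^-3 mol
mass of NaCl = 6.58 × 10^-3 × 58.44 = 0.384 g
% NaCl = 0.384 / 1.04 × 100 = 37.0 %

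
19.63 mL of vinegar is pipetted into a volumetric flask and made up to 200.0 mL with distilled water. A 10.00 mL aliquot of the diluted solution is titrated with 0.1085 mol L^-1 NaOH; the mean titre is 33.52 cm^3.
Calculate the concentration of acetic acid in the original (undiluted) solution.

3.705 mol/L

CH3COOH + NaOH → CH3COONa + H2O
n(NaOH) = 0.03352 × 0.1085 = 3.637 × 10^-3 mol
n(CH3COOH) in the aliquot = 3.637 × 10^-3 mol (1:1 ratio)
[CH3COOH]_dilute = 3.637 × 10^-3 / 0.01000 = 0.3637 mol/L
Dilution factor = 200.0 / 19.63 = 10.19
[CH3COOH]_stock = 0.3637 × 10.19 = 3.705 mol/L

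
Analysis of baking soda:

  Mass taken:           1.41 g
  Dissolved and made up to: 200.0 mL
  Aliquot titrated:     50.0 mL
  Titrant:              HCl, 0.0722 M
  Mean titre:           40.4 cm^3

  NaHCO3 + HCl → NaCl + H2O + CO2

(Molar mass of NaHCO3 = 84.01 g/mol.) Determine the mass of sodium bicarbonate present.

0.980 g

n(HCl) per titration = 0.0404 × 0.0722 = 2.92 × 10^-3 mol
n(NaHCO3) in each aliquot = 2.92 × 10^-3 mol (1:1 ratio)
n(NaHCO3) in the whole flask = 2.92 × 10^-3 × 200.0/50.0 = 0.0117 mol
mass of NaHCO3 = 0.0117 × 84.01 = 0.980 g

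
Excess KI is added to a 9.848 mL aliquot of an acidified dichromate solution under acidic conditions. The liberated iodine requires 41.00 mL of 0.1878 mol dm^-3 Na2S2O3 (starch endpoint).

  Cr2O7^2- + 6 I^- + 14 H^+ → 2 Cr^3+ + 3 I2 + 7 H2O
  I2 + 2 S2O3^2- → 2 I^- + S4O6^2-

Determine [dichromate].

0.1303 mol/L

n(S2O3^2-) = 0.04100 × 0.1878 = 7.700 × 10^-3 mol
n(I2) = n(S2O3^2-)/2 = 3.850 × 10^-3 mol
From the 1:3 ratio, n(Cr2O7^2-) in the aliquot = 1/3 × 3.850 × 10^-3 = 1.283 × 10^-3 mol
[Cr2O7^2-] = 1.283 × 10^-3 / 0.009848 = 0.1303 mol/L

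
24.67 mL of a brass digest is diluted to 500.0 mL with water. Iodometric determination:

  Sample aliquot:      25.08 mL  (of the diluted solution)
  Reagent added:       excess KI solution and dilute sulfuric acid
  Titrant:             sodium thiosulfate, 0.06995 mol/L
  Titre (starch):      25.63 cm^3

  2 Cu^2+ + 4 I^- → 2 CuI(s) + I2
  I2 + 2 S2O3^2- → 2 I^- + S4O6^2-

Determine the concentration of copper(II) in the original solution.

1.449 mol/L

n(S2O3^2-) = 0.02563 × 0.06995 = 1.793 × 10^-3 mol
n(I2) = n(S2O3^2-)/2 = 8.964 × 10^-4 mol
From the 2:1 ratio, n(Cu2+) in the aliquot = 2/1 × 8.964 × 10^-4 = 1.793 × 10^-3 mol
[Cu2+]_dilute = 1.793 × 10^-3 / 0.02508 = 0.07148 mol/L
[Cu2+]_original = 0.07148 × 500.0/24.67 = 1.449 mol/L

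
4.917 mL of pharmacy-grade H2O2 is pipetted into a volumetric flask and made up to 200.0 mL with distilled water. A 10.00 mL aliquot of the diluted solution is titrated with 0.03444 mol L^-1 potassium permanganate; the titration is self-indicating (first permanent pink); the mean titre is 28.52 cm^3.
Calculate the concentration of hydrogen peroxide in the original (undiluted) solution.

2 MnO4^- + 5 H2O2 + 6 H^+ → 2 Mn^2+ + 5 O2 + 8 H2O
n(KMnO4) = 0.02852 × 0.03444 = 9.822 × 10^-4 mol
From the 5:2 ratio, n(H2O2) in the aliquot = 5/2 × 9.822 × 10^-4 = 2.456 × 10^-3 mol
[H2O2]_dilute = 2.456 × 10^-3 / 0.01000 = 0.2456 mol/L
Dilution factor = 200.0 / 4.917 = 40.68
[H2O2]_stock = 0.2456 × 40.68 = 9.988 mol/L

9.988 mol/L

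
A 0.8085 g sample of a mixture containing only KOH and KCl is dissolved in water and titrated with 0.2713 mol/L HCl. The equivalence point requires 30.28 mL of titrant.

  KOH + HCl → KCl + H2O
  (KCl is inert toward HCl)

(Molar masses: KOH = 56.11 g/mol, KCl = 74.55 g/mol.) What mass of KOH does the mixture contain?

0.4609 g

n(HCl) = 0.03028 × 0.2713 = 8.215 × 10^-3 mol
Let x = n(KOH), y = n(KCl).
Titrant: 1x = 8.215 × 10^-3;  mass: 56.11x + 74.55y = 0.8085
Solving, x = 8.215 × 10^-3 mol, y = 4.662 × 10^-3 mol
mass of KOH = 8.215 × 10^-3 × 56.11 = 0.4609 g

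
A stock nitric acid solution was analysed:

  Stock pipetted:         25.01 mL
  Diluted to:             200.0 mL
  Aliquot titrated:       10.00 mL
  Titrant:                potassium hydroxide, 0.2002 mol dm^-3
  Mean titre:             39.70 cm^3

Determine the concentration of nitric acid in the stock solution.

HNO3 + KOH → KNO3 + H2O
n(KOH) = 0.03970 × 0.2002 = 7.948 × 10^-3 mol
n(HNO3) in the aliquot = 7.948 × 10^-3 mol (1:1 ratio)
[HNO3]_dilute = 7.948 × 10^-3 / 0.01000 = 0.7948 mol/L
Dilution factor = 200.0 / 25.01 = 7.997
[HNO3]_stock = 0.7948 × 7.997 = 6.356 mol/L

6.356 mol/L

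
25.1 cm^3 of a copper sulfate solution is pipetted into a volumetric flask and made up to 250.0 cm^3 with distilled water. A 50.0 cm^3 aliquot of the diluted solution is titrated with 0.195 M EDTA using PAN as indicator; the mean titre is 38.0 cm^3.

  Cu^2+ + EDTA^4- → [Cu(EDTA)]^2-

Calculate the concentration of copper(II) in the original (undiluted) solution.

1.48 M

n(EDTA) = 0.0380 × 0.195 = 7.41 × 10^-3 mol
n(Cu2+) in the aliquot = 7.41 × 10^-3 mol (1:1 ratio)
[Cu2+]_dilute = 7.41 × 10^-3 / 0.0500 = 0.148 mol/L
Dilution factor = 250.0 / 25.1 = 9.960
[Cu2+]_stock = 0.148 × 9.960 = 1.48 mol/L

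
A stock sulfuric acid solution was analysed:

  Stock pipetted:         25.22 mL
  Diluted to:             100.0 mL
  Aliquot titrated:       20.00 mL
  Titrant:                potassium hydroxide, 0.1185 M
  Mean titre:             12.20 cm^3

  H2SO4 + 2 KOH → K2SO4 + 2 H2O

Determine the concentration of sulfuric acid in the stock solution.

0.1433 M

n(KOH) = 0.01220 × 0.1185 = 1.446 × 10^-3 mol
From the 1:2 ratio, n(H2SO4) in the aliquot = 1/2 × 1.446 × 10^-3 = 7.228 × 10^-4 mol
[H2SO4]_dilute = 7.228 × 10^-4 / 0.02000 = 0.03614 mol/L
Dilution factor = 100.0 / 25.22 = 3.965
[H2SO4]_stock = 0.03614 × 3.965 = 0.1433 mol/L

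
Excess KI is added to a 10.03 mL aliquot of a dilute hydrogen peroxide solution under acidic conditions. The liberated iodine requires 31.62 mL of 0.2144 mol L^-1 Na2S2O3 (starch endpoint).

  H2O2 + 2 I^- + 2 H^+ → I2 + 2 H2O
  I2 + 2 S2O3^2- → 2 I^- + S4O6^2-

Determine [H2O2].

0.3380 mol/L

n(S2O3^2-) = 0.03162 × 0.2144 = 6.779 × 10^-3 mol
n(I2) = n(S2O3^2-)/2 = 3.390 × 10^-3 mol
n(H2O2) in the aliquot = 3.390 × 10^-3 mol (1:1 ratio)
[H2O2] = 3.390 × 10^-3 / 0.01003 = 0.3380 mol/L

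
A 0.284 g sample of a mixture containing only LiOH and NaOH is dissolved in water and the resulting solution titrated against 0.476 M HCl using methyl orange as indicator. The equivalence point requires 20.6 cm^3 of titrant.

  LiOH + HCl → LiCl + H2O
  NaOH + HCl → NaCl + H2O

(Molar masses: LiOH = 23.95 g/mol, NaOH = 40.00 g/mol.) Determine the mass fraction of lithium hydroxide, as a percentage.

n(HCl) = 0.0206 × 0.476 = 9.81 × 10^-3 mol
Let x = n(LiOH), y = n(NaOH).
Titrant: 1x + 1y = 9.81 × 10^-3;  mass: 23.95x + 40.00y = 0.284
Solving, x = 6.74 × 10^-3 mol, y = 3.06 × 10^-3 mol
mass of LiOH = 6.74 × 10^-3 × 23.95 = 0.161 g
% LiOH = 0.161 / 0.284 × 100 = 56.9 %

56.9 %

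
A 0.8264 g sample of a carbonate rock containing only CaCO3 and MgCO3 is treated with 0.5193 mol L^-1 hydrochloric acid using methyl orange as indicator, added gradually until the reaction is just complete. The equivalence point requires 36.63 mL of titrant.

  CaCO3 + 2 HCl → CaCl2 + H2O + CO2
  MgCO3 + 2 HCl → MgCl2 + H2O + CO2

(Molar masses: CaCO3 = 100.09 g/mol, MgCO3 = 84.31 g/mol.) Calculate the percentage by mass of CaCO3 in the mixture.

n(HCl) = 0.03663 × 0.5193 = 0.01902 mol
Let x = n(CaCO3), y = n(MgCO3).
Titrant: 2x + 2y = 0.01902;  mass: 100.09x + 84.31y = 0.8264
Solving, x = 1.554 × 10^-3 mol, y = 7.957 × 10^-3 mol
mass of CaCO3 = 1.554 × 10^-3 × 100.09 = 0.1556 g
% CaCO3 = 0.1556 / 0.8264 × 100 = 18.83 %

18.83 %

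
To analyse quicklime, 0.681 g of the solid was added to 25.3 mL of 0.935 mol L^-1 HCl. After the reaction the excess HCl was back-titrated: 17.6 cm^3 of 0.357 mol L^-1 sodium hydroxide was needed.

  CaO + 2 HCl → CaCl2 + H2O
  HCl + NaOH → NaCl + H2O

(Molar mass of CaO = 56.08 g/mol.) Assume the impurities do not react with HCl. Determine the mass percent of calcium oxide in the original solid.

n(HCl) added = 0.0253 × 0.935 = 0.0237 mol
n(NaOH) used in back-titration = 0.0176 × 0.357 = 6.28 × 10^-3 mol
n(HCl) left over = 6.28 × 10^-3 mol (1:1 ratio)
n(HCl) consumed by analyte = 0.0237 − 6.28 × 10^-3 = 0.0174 mol
From the 1:2 ratio, n(CaO) = 1/2 × 0.0174 = 8.69 × 10^-3 mol
mass of CaO = 8.69 × 10^-3 × 56.08 = 0.487 g
% CaO = 0.487 / 0.681 × 100 = 71.5 %

71.5 %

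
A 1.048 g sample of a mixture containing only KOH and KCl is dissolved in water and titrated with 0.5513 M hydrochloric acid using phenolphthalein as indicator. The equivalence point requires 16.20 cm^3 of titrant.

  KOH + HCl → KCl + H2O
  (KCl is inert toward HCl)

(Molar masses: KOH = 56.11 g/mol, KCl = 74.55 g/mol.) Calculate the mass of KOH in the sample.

0.5011 g

n(HCl) = 0.01620 × 0.5513 = 8.931 × 10^-3 mol
Let x = n(KOH), y = n(KCl).
Titrant: 1x = 8.931 × 10^-3;  mass: 56.11x + 74.55y = 1.048
Solving, x = 8.931 × 10^-3 mol, y = 7.336 × 10^-3 mol
mass of KOH = 8.931 × 10^-3 × 56.11 = 0.5011 g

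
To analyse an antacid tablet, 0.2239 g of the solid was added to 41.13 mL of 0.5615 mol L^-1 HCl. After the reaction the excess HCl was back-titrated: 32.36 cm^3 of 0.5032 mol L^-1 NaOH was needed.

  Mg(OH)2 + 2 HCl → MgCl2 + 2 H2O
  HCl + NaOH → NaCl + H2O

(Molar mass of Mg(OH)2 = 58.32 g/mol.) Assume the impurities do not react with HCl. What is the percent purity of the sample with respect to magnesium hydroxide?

n(HCl) added = 0.04113 × 0.5615 = 0.02309 mol
n(NaOH) used in back-titration = 0.03236 × 0.5032 = 0.01628 mol
n(HCl) left over = 0.01628 mol (1:1 ratio)
n(HCl) consumed by analyte = 0.02309 − 0.01628 = 6.811 × 10^-3 mol
From the 1:2 ratio, n(Mg(OH)2) = 1/2 × 6.811 × 10^-3 = 3.405 × 10^-3 mol
mass of Mg(OH)2 = 3.405 × 10^-3 × 58.32 = 0.1986 g
% Mg(OH)2 = 0.1986 / 0.2239 × 100 = 88.70 %

88.70 %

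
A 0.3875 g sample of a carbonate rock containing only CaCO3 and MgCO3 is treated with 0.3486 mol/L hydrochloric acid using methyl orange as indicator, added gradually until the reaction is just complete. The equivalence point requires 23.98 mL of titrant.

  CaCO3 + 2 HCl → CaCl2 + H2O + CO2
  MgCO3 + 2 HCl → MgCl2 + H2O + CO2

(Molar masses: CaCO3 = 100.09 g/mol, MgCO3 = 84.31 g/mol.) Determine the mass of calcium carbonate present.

0.2227 g

n(HCl) = 0.02398 × 0.3486 = 8.359 × 10^-3 mol
Let x = n(CaCO3), y = n(MgCO3).
Titrant: 2x + 2y = 8.359 × 10^-3;  mass: 100.09x + 84.31y = 0.3875
Solving, x = 2.225 × 10^-3 mol, y = 1.955 × 10^-3 mol
mass of CaCO3 = 2.225 × 10^-3 × 100.09 = 0.2227 g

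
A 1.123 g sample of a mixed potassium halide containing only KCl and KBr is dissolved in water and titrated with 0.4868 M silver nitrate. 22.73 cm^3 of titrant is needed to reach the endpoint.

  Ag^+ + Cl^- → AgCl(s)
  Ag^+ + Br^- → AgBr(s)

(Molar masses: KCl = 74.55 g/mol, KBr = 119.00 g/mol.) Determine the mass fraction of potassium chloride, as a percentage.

28.93 %

n(AgNO3) = 0.02273 × 0.4868 = 0.01106 mol
Let x = n(KCl), y = n(KBr).
Titrant: 1x + 1y = 0.01106;  mass: 74.55x + 119.00y = 1.123
Solving, x = 4.358 × 10^-3 mol, y = 6.707 × 10^-3 mol
mass of KCl = 4.358 × 10^-3 × 74.55 = 0.3249 g
% KCl = 0.3249 / 1.123 × 100 = 28.93 %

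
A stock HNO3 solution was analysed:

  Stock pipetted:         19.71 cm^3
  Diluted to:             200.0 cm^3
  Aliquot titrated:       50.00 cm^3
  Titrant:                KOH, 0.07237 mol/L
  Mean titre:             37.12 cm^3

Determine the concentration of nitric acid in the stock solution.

HNO3 + KOH → KNO3 + H2O
n(KOH) = 0.03712 × 0.07237 = 2.686 × 10^-3 mol
n(HNO3) in the aliquot = 2.686 × 10^-3 mol (1:1 ratio)
[HNO3]_dilute = 2.686 × 10^-3 / 0.05000 = 0.05373 mol/L
Dilution factor = 200.0 / 19.71 = 10.15
[HNO3]_stock = 0.05373 × 10.15 = 0.5452 mol/L

0.5452 mol/L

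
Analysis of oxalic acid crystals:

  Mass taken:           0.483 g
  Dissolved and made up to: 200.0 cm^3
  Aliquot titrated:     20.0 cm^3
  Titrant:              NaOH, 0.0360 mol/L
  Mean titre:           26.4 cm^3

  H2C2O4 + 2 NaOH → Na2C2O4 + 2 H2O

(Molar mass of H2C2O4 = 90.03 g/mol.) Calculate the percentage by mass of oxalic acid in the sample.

88.6 %

n(NaOH) per titration = 0.0264 × 0.0360 = 9.50 × 10^-4 mol
From the 1:2 ratio, n(H2C2O4) in each aliquot = 1/2 × 9.50 × 10^-4 = 4.75 × 10^-4 mol
n(H2C2O4) in the whole flask = 4.75 × 10^-4 × 200.0/20.0 = 4.75 × 10^-3 mol
mass of H2C2O4 = 4.75 × 10^-3 × 90.03 = 0.428 g
% H2C2O4 = 0.428 / 0.483 × 100 = 88.6 %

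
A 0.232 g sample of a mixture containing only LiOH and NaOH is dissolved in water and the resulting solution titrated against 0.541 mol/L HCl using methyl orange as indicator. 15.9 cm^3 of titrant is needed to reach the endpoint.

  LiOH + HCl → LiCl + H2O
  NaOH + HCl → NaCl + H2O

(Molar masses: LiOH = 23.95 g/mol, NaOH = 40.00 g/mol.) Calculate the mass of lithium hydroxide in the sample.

n(HCl) = 0.0159 × 0.541 = 8.60 × 10^-3 mol
Let x = n(LiOH), y = n(NaOH).
Titrant: 1x + 1y = 8.60 × 10^-3;  mass: 23.95x + 40.00y = 0.232
Solving, x = 6.98 × 10^-3 mol, y = 1.62 × 10^-3 mol
mass of LiOH = 6.98 × 10^-3 × 23.95 = 0.167 g

0.167 g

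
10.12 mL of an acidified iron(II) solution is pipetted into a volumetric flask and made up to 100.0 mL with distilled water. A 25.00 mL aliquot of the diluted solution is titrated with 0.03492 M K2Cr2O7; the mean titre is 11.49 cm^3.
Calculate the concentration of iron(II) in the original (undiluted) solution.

0.9515 M

Cr2O7^2- + 6 Fe^2+ + 14 H^+ → 2 Cr^3+ + 6 Fe^3+ + 7 H2O
n(K2Cr2O7) = 0.01149 × 0.03492 = 4.012 × 10^-4 mol
From the 6:1 ratio, n(Fe2+) in the aliquot = 6/1 × 4.012 × 10^-4 = 2.407 × 10^-3 mol
[Fe2+]_dilute = 2.407 × 10^-3 / 0.02500 = 0.09630 mol/L
Dilution factor = 100.0 / 10.12 = 9.881
[Fe2+]_stock = 0.09630 × 9.881 = 0.9515 mol/L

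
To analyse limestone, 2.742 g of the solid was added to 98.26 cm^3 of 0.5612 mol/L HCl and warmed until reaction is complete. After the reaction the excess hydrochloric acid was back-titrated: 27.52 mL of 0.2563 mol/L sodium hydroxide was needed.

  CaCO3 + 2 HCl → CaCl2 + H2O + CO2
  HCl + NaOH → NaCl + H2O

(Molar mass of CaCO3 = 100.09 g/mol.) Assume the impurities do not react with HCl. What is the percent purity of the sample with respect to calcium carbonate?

87.77 %

n(HCl) added = 0.09826 × 0.5612 = 0.05514 mol
n(NaOH) used in back-titration = 0.02752 × 0.2563 = 7.053 × 10^-3 mol
n(HCl) left over = 7.053 × 10^-3 mol (1:1 ratio)
n(HCl) consumed by analyte = 0.05514 − 7.053 × 10^-3 = 0.04809 mol
From the 1:2 ratio, n(CaCO3) = 1/2 × 0.04809 = 0.02405 mol
mass of CaCO3 = 0.02405 × 100.09 = 2.407 g
% CaCO3 = 2.407 / 2.742 × 100 = 87.77 %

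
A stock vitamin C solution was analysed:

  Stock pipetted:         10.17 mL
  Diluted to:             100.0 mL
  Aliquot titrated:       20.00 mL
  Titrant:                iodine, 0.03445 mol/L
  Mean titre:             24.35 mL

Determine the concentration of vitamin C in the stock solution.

C6H8O6 + I2 → C6H6O6 + 2 HI
n(I2) = 0.02435 × 0.03445 = 8.389 × 10^-4 mol
n(C6H8O6) in the aliquot = 8.389 × 10^-4 mol (1:1 ratio)
[C6H8O6]_dilute = 8.389 × 10^-4 / 0.02000 = 0.04194 mol/L
Dilution factor = 100.0 / 10.17 = 9.833
[C6H8O6]_stock = 0.04194 × 9.833 = 0.4124 mol/L

0.4124 mol/L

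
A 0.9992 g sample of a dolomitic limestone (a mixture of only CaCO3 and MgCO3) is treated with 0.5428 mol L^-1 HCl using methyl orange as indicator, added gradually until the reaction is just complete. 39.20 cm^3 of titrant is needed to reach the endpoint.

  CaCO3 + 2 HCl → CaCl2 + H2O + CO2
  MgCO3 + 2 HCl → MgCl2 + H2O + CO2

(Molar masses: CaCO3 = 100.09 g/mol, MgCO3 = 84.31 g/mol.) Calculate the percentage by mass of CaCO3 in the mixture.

64.90 %

n(HCl) = 0.03920 × 0.5428 = 0.02128 mol
Let x = n(CaCO3), y = n(MgCO3).
Titrant: 2x + 2y = 0.02128;  mass: 100.09x + 84.31y = 0.9992
Solving, x = 6.479 × 10^-3 mol, y = 4.160 × 10^-3 mol
mass of CaCO3 = 6.479 × 10^-3 × 100.09 = 0.6485 g
% CaCO3 = 0.6485 / 0.9992 × 100 = 64.90 %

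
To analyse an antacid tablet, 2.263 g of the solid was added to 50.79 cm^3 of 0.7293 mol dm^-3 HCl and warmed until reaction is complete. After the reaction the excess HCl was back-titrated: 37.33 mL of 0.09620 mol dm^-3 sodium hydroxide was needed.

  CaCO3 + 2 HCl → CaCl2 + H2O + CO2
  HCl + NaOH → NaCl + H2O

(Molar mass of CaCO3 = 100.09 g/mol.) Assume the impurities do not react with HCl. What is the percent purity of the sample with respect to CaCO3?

n(HCl) added = 0.05079 × 0.7293 = 0.03704 mol
n(NaOH) used in back-titration = 0.03733 × 0.09620 = 3.591 × 10^-3 mol
n(HCl) left over = 3.591 × 10^-3 mol (1:1 ratio)
n(HCl) consumed by analyte = 0.03704 − 3.591 × 10^-3 = 0.03345 mol
From the 1:2 ratio, n(CaCO3) = 1/2 × 0.03345 = 0.01673 mol
mass of CaCO3 = 0.01673 × 100.09 = 1.674 g
% CaCO3 = 1.674 / 2.263 × 100 = 73.97 %

73.97 %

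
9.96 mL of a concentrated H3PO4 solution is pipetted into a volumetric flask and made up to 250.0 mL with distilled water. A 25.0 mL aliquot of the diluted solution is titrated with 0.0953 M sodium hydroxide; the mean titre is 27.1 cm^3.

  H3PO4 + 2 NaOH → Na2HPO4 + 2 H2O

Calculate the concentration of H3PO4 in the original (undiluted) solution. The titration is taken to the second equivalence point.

n(NaOH) = 0.0271 × 0.0953 = 2.58 × 10^-3 mol
From the 1:2 ratio, n(H3PO4) in the aliquot = 1/2 × 2.58 × 10^-3 = 1.29 × 10^-3 mol
[H3PO4]_dilute = 1.29 × 10^-3 / 0.0250 = 0.0517 mol/L
Dilution factor = 250.0 / 9.96 = 25.10
[H3PO4]_stock = 0.0517 × 25.10 = 1.30 mol/L

1.30 M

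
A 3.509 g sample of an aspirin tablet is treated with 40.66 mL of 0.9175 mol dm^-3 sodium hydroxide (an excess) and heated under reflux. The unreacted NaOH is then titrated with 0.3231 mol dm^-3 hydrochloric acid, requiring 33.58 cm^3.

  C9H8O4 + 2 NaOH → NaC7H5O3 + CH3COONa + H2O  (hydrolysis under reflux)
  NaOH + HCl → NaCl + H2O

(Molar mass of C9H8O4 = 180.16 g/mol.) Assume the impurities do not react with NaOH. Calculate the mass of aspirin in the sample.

n(NaOH) added = 0.04066 × 0.9175 = 0.03731 mol
n(HCl) used in back-titration = 0.03358 × 0.3231 = 0.01085 mol
n(NaOH) left over = 0.01085 mol (1:1 ratio)
n(NaOH) consumed by analyte = 0.03731 − 0.01085 = 0.02646 mol
From the 1:2 ratio, n(C9H8O4) = 1/2 × 0.02646 = 0.01323 mol
mass of C9H8O4 = 0.01323 × 180.16 = 2.383 g

2.383 g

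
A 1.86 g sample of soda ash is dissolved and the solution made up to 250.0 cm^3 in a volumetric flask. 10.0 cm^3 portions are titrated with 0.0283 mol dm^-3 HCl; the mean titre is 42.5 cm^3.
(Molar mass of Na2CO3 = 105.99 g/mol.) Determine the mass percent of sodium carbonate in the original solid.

85.7 %

Na2CO3 + 2 HCl → 2 NaCl + H2O + CO2
n(HCl) per titration = 0.0425 × 0.0283 = 1.20 × 10^-3 mol
From the 1:2 ratio, n(Na2CO3) in each aliquot = 1/2 × 1.20 × 10^-3 = 6.01 × 10^-4 mol
n(Na2CO3) in the whole flask = 6.01 × 10^-4 × 250.0/10.0 = 0.0150 mol
mass of Na2CO3 = 0.0150 × 105.99 = 1.59 g
% Na2CO3 = 1.59 / 1.86 × 100 = 85.7 %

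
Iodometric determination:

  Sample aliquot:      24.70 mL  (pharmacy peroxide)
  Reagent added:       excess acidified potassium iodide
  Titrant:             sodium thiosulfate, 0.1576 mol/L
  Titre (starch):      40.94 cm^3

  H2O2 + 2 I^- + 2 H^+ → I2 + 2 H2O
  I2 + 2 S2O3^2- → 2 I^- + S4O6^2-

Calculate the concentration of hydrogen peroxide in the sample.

0.1306 mol/L

n(S2O3^2-) = 0.04094 × 0.1576 = 6.452 × 10^-3 mol
n(I2) = n(S2O3^2-)/2 = 3.226 × 10^-3 mol
n(H2O2) in the aliquot = 3.226 × 10^-3 mol (1:1 ratio)
[H2O2] = 3.226 × 10^-3 / 0.02470 = 0.1306 mol/L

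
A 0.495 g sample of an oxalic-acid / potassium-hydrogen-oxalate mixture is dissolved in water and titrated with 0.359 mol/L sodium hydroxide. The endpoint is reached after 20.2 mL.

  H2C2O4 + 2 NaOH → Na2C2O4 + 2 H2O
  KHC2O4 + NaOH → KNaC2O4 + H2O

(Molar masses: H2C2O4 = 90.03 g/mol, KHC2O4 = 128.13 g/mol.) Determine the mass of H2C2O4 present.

n(NaOH) = 0.0202 × 0.359 = 7.25 × 10^-3 mol
Let x = n(H2C2O4), y = n(KHC2O4).
Titrant: 2x + 1y = 7.25 × 10^-3;  mass: 90.03x + 128.13y = 0.495
Solving, x = 2.61 × 10^-3 mol, y = 2.03 × 10^-3 mol
mass of H2C2O4 = 2.61 × 10^-3 × 90.03 = 0.235 g

0.235 g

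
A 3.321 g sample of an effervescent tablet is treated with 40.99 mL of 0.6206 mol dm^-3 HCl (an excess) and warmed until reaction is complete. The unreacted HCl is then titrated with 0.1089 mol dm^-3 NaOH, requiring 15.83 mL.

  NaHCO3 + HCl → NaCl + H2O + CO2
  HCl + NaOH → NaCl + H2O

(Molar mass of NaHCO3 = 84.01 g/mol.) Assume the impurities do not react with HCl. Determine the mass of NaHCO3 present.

n(HCl) added = 0.04099 × 0.6206 = 0.02544 mol
n(NaOH) used in back-titration = 0.01583 × 0.1089 = 1.724 × 10^-3 mol
n(HCl) left over = 1.724 × 10^-3 mol (1:1 ratio)
n(HCl) consumed by analyte = 0.02544 − 1.724 × 10^-3 = 0.02371 mol
n(NaHCO3) = 0.02371 mol (1:1 ratio)
mass of NaHCO3 = 0.02371 × 84.01 = 1.992 g

1.992 g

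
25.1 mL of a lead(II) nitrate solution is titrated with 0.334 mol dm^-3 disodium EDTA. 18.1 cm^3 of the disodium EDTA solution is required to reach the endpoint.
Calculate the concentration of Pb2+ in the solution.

Pb^2+ + EDTA^4- → [Pb(EDTA)]^2-
n(EDTA) = 0.0181 L × 0.334 mol/L = 6.05 × 10^-3 mol
n(Pb2+) = 6.05 × 10^-3 mol (1:1 mole ratio)
[Pb2+] = 6.05 × 10^-3 mol / 0.0251 L = 0.241 mol/L

0.241 mol/L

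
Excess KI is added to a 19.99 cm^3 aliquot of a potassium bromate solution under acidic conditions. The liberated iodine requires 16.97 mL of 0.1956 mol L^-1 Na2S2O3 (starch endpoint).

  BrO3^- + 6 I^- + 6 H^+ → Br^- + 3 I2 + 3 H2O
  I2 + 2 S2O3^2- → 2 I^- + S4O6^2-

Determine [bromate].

n(S2O3^2-) = 0.01697 × 0.1956 = 3.319 × 10^-3 mol
n(I2) = n(S2O3^2-)/2 = 1.660 × 10^-3 mol
From the 1:3 ratio, n(BrO3^-) in the aliquot = 1/3 × 1.660 × 10^-3 = 5.532 × 10^-4 mol
[BrO3^-] = 5.532 × 10^-4 / 0.01999 = 0.02767 mol/L

0.02767 mol/L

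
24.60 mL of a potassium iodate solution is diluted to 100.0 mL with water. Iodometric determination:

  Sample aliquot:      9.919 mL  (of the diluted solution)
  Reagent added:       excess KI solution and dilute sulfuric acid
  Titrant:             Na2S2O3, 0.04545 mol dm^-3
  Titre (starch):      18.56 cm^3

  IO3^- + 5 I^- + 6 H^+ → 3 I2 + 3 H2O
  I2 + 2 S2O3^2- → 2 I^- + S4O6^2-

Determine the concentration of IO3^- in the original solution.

0.05762 mol/L

n(S2O3^2-) = 0.01856 × 0.04545 = 8.436 × 10^-4 mol
n(I2) = n(S2O3^2-)/2 = 4.218 × 10^-4 mol
From the 1:3 ratio, n(IO3^-) in the aliquot = 1/3 × 4.218 × 10^-4 = 1.406 × 10^-4 mol
[IO3^-]_dilute = 1.406 × 10^-4 / 0.009919 = 0.01417 mol/L
[IO3^-]_original = 0.01417 × 100.0/24.60 = 0.05762 mol/L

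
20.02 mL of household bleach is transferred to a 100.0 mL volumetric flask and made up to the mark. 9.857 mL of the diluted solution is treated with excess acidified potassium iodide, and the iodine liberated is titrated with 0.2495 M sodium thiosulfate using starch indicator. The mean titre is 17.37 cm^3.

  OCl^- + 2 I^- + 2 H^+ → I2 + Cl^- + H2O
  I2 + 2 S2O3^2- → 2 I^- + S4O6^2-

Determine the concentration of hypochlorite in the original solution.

1.098 M

n(S2O3^2-) = 0.01737 × 0.2495 = 4.334 × 10^-3 mol
n(I2) = n(S2O3^2-)/2 = 2.167 × 10^-3 mol
n(OCl^-) in the aliquot = 2.167 × 10^-3 mol (1:1 ratio)
[OCl^-]_dilute = 2.167 × 10^-3 / 0.009857 = 0.2198 mol/L
[OCl^-]_original = 0.2198 × 100.0/20.02 = 1.098 mol/L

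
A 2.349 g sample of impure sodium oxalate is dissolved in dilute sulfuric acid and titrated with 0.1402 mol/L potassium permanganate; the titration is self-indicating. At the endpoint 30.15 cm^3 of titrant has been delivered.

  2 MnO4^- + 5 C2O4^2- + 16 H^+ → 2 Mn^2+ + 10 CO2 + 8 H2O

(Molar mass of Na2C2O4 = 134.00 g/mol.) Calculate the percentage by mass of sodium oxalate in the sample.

60.28 %

n(KMnO4) = 0.03015 L × 0.1402 mol/L = 4.227 × 10^-3 mol
From the 5:2 ratio, n(Na2C2O4) = 5/2 × 4.227 × 10^-3 = 0.01057 mol
mass of Na2C2O4 = 0.01057 × 134.00 g/mol = 1.416 g
% Na2C2O4 = 1.416 / 2.349 × 100 = 60.28 %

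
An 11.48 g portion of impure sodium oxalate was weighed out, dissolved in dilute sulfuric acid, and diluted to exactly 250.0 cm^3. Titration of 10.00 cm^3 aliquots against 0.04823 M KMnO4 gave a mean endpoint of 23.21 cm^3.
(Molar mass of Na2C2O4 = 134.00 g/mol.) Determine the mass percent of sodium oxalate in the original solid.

2 MnO4^- + 5 C2O4^2- + 16 H^+ → 2 Mn^2+ + 10 CO2 + 8 H2O
n(KMnO4) per titration = 0.02321 × 0.04823 = 1.119 × 10^-3 mol
From the 5:2 ratio, n(Na2C2O4) in each aliquot = 5/2 × 1.119 × 10^-3 = 2.799 × 10^-3 mol
n(Na2C2O4) in the whole flask = 2.799 × 10^-3 × 250.0/10.00 = 0.06996 mol
mass of Na2C2O4 = 0.06996 × 134.00 = 9.375 g
% Na2C2O4 = 9.375 / 11.48 × 100 = 81.66 %

81.66 %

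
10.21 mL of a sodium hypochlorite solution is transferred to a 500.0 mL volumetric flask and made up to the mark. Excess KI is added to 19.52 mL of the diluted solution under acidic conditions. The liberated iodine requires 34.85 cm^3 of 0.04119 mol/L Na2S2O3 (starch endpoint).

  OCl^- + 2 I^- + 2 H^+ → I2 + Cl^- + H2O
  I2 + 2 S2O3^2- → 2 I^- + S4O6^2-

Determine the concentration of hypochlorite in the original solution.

1.801 mol/L

n(S2O3^2-) = 0.03485 × 0.04119 = 1.435 × 10^-3 mol
n(I2) = n(S2O3^2-)/2 = 7.177 × 10^-4 mol
n(OCl^-) in the aliquot = 7.177 × 10^-4 mol (1:1 ratio)
[OCl^-]_dilute = 7.177 × 10^-4 / 0.01952 = 0.03677 mol/L
[OCl^-]_original = 0.03677 × 500.0/10.21 = 1.801 mol/L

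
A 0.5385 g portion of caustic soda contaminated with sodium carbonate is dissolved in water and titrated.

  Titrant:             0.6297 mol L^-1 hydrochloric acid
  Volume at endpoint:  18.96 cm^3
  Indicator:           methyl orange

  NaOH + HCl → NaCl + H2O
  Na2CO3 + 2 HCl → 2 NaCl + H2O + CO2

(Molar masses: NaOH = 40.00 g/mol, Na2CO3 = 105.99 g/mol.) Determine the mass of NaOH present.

0.2900 g

n(HCl) = 0.01896 × 0.6297 = 0.01194 mol
Let x = n(NaOH), y = n(Na2CO3).
Titrant: 1x + 2y = 0.01194;  mass: 40.00x + 105.99y = 0.5385
Solving, x = 7.250 × 10^-3 mol, y = 2.345 × 10^-3 mol
mass of NaOH = 7.250 × 10^-3 × 40.00 = 0.2900 g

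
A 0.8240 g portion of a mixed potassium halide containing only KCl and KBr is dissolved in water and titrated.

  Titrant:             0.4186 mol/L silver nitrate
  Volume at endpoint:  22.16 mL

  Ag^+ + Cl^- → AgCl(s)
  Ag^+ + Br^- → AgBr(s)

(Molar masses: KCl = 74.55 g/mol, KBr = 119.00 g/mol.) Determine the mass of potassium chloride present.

n(AgNO3) = 0.02216 × 0.4186 = 9.276 × 10^-3 mol
Let x = n(KCl), y = n(KBr).
Titrant: 1x + 1y = 9.276 × 10^-3;  mass: 74.55x + 119.00y = 0.8240
Solving, x = 6.296 × 10^-3 mol, y = 2.980 × 10^-3 mol
mass of KCl = 6.296 × 10^-3 × 74.55 = 0.4694 g

0.4694 g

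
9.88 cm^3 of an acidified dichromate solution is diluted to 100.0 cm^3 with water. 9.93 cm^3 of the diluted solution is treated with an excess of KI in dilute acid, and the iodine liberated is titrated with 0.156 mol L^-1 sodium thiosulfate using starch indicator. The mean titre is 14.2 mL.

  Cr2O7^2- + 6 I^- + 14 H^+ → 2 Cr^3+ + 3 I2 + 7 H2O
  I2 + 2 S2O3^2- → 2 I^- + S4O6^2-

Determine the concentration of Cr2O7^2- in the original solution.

0.376 mol/L

n(S2O3^2-) = 0.0142 × 0.156 = 2.22 × 10^-3 mol
n(I2) = n(S2O3^2-)/2 = 1.11 × 10^-3 mol
From the 1:3 ratio, n(Cr2O7^2-) in the aliquot = 1/3 × 1.11 × 10^-3 = 3.69 × 10^-4 mol
[Cr2O7^2-]_dilute = 3.69 × 10^-4 / 0.00993 = 0.0372 mol/L
[Cr2O7^2-]_original = 0.0372 × 100.0/9.88 = 0.376 mol/L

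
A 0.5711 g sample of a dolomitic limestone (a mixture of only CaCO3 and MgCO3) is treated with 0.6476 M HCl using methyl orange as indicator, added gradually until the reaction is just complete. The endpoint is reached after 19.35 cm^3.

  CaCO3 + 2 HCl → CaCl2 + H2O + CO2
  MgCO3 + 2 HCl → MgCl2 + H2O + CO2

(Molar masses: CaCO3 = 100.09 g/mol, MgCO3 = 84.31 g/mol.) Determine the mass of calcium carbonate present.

n(HCl) = 0.01935 × 0.6476 = 0.01253 mol
Let x = n(CaCO3), y = n(MgCO3).
Titrant: 2x + 2y = 0.01253;  mass: 100.09x + 84.31y = 0.5711
Solving, x = 2.716 × 10^-3 mol, y = 3.550 × 10^-3 mol
mass of CaCO3 = 2.716 × 10^-3 × 100.09 = 0.2718 g

0.2718 g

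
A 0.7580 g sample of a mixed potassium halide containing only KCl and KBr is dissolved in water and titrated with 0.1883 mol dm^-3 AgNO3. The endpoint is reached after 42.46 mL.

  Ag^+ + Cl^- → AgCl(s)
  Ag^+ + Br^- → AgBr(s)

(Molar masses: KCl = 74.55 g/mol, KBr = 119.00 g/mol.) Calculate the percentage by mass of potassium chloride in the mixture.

42.80 %

n(AgNO3) = 0.04246 × 0.1883 = 7.995 × 10^-3 mol
Let x = n(KCl), y = n(KBr).
Titrant: 1x + 1y = 7.995 × 10^-3;  mass: 74.55x + 119.00y = 0.7580
Solving, x = 4.352 × 10^-3 mol, y = 3.644 × 10^-3 mol
mass of KCl = 4.352 × 10^-3 × 74.55 = 0.3244 g
% KCl = 0.3244 / 0.7580 × 100 = 42.80 %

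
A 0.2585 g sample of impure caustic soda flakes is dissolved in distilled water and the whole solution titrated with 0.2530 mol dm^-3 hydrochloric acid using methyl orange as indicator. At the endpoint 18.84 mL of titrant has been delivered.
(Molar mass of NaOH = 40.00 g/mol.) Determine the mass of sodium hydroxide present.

0.1907 g

NaOH + HCl → NaCl + H2O
n(HCl) = 0.01884 L × 0.2530 mol/L = 4.767 × 10^-3 mol
n(NaOH) = 4.767 × 10^-3 mol (1:1 ratio)
mass of NaOH = 4.767 × 10^-3 × 40.00 g/mol = 0.1907 g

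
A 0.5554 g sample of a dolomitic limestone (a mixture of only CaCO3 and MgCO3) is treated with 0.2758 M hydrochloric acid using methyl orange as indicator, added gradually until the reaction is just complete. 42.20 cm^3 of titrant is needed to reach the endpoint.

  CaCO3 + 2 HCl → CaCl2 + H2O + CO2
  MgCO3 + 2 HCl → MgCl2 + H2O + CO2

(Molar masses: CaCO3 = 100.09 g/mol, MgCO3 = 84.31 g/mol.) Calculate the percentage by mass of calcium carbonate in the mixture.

n(HCl) = 0.04220 × 0.2758 = 0.01164 mol
Let x = n(CaCO3), y = n(MgCO3).
Titrant: 2x + 2y = 0.01164;  mass: 100.09x + 84.31y = 0.5554
Solving, x = 4.104 × 10^-3 mol, y = 1.715 × 10^-3 mol
mass of CaCO3 = 4.104 × 10^-3 × 100.09 = 0.4108 g
% CaCO3 = 0.4108 / 0.5554 × 100 = 73.97 %

73.97 %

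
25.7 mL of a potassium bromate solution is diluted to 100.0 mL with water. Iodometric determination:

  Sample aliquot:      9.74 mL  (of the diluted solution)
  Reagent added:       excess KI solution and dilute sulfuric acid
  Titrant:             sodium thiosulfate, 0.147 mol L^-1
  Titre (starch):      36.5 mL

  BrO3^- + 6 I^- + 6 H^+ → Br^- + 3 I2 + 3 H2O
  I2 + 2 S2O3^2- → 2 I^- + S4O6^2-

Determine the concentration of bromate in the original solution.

n(S2O3^2-) = 0.0365 × 0.147 = 5.37 × 10^-3 mol
n(I2) = n(S2O3^2-)/2 = 2.68 × 10^-3 mol
From the 1:3 ratio, n(BrO3^-) in the aliquot = 1/3 × 2.68 × 10^-3 = 8.94 × 10^-4 mol
[BrO3^-]_dilute = 8.94 × 10^-4 / 0.00974 = 0.0918 mol/L
[BrO3^-]_original = 0.0918 × 100.0/25.7 = 0.357 mol/L

0.357 mol/L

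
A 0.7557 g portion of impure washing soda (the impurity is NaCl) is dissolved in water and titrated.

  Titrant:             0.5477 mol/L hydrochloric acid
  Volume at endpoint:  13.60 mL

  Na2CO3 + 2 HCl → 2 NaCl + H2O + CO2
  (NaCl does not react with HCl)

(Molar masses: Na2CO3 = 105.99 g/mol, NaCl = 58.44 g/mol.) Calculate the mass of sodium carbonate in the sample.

0.3947 g

n(HCl) = 0.01360 × 0.5477 = 7.449 × 10^-3 mol
Let x = n(Na2CO3), y = n(NaCl).
Titrant: 2x = 7.449 × 10^-3;  mass: 105.99x + 58.44y = 0.7557
Solving, x = 3.724 × 10^-3 mol, y = 6.177 × 10^-3 mol
mass of Na2CO3 = 3.724 × 10^-3 × 105.99 = 0.3947 g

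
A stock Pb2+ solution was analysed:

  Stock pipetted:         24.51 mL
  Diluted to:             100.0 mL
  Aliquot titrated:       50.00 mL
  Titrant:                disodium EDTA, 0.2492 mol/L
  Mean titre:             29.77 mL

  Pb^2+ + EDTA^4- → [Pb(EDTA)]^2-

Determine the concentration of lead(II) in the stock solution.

0.6054 mol/L

n(EDTA) = 0.02977 × 0.2492 = 7.419 × 10^-3 mol
n(Pb2+) in the aliquot = 7.419 × 10^-3 mol (1:1 ratio)
[Pb2+]_dilute = 7.419 × 10^-3 / 0.05000 = 0.1484 mol/L
Dilution factor = 100.0 / 24.51 = 4.080
[Pb2+]_stock = 0.1484 × 4.080 = 0.6054 mol/L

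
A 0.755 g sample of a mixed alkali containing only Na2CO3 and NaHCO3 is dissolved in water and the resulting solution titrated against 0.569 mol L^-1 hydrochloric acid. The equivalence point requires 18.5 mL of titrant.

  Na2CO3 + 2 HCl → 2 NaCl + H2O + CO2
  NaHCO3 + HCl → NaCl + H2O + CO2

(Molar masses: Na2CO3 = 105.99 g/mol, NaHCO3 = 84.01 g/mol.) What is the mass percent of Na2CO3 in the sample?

n(HCl) = 0.0185 × 0.569 = 0.0105 mol
Let x = n(Na2CO3), y = n(NaHCO3).
Titrant: 2x + 1y = 0.0105;  mass: 105.99x + 84.01y = 0.755
Solving, x = 2.08 × 10^-3 mol, y = 6.36 × 10^-3 mol
mass of Na2CO3 = 2.08 × 10^-3 × 105.99 = 0.221 g
% Na2CO3 = 0.221 / 0.755 × 100 = 29.3 %

29.3 %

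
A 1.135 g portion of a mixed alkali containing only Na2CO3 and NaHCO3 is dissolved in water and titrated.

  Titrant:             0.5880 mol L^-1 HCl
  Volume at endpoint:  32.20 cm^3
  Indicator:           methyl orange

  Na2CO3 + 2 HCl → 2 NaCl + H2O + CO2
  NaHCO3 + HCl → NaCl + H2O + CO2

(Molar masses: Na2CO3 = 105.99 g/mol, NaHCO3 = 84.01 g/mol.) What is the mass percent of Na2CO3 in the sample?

n(HCl) = 0.03220 × 0.5880 = 0.01893 mol
Let x = n(Na2CO3), y = n(NaHCO3).
Titrant: 2x + 1y = 0.01893;  mass: 105.99x + 84.01y = 1.135
Solving, x = 7.345 × 10^-3 mol, y = 4.244 × 10^-3 mol
mass of Na2CO3 = 7.345 × 10^-3 × 105.99 = 0.7785 g
% Na2CO3 = 0.7785 / 1.135 × 100 = 68.59 %

68.59 %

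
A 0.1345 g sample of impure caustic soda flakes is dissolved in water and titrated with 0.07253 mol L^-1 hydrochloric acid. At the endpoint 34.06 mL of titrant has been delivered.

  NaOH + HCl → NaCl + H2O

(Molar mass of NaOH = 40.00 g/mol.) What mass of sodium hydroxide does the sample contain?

n(HCl) = 0.03406 L × 0.07253 mol/L = 2.470 × 10^-3 mol
n(NaOH) = 2.470 × 10^-3 mol (1:1 ratio)
mass of NaOH = 2.470 × 10^-3 × 40.00 g/mol = 0.09881 g

0.09881 g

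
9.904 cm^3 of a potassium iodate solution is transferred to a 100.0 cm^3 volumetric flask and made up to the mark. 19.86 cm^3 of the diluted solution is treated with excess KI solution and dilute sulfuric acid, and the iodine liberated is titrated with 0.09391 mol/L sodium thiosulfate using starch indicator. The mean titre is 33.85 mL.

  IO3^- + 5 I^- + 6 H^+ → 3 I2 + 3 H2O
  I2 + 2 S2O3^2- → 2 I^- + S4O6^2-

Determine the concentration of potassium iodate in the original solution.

n(S2O3^2-) = 0.03385 × 0.09391 = 3.179 × 10^-3 mol
n(I2) = n(S2O3^2-)/2 = 1.589 × 10^-3 mol
From the 1:3 ratio, n(IO3^-) in the aliquot = 1/3 × 1.589 × 10^-3 = 5.298 × 10^-4 mol
[IO3^-]_dilute = 5.298 × 10^-4 / 0.01986 = 0.02668 mol/L
[IO3^-]_original = 0.02668 × 100.0/9.904 = 0.2694 mol/L

0.2694 mol/L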